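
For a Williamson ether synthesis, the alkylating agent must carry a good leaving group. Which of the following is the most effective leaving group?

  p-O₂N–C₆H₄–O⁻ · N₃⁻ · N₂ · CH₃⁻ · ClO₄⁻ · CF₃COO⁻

N₂: no meaningful conjugate acid; N₂ departs as an exceptionally stable neutral molecule
ClO₄⁻: pKₐ(HClO₄) ≈ -10
CF₃COO⁻: pKₐ(CF₃COOH) ≈ 0.2
N₃⁻: pKₐ(HN₃) ≈ 4.7
p-O₂N–C₆H₄–O⁻: pKₐ(p-nitrophenol) ≈ 7.2
CH₃⁻: pKₐ(CH₄) ≈ 48

N₂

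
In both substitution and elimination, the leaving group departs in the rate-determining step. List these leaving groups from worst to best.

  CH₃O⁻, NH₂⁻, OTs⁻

NH₂⁻ < CH₃O⁻ < OTs⁻

OTs⁻: pKₐ(p-CH₃C₆H₄SO₃H (TsOH)) ≈ -2.8
CH₃O⁻: pKₐ(CH₃OH) ≈ 15.5
NH₂⁻: pKₐ(NH₃) ≈ 38
The question asks for worst first, so the sequence is read in increasing leaving-group ability.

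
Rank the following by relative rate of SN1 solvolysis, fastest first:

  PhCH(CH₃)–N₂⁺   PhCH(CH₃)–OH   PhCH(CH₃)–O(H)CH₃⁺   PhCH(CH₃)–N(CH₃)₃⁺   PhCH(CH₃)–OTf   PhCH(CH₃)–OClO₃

Same R in every case — rank the leaving groups.
A good leaving group is a weak base: the lower the pKₐ of its conjugate acid, the more readily it departs.
PhCH(CH₃)–N₂⁺ loses N₂: no meaningful conjugate acid; N₂ departs as an exceptionally stable neutral molecule
PhCH(CH₃)–OTf loses OTf⁻: pKₐ(CF₃SO₃H (triflic acid)) ≈ -14
PhCH(CH₃)–OClO₃ loses ClO₄⁻: pKₐ(HClO₄) ≈ -10
PhCH(CH₃)–O(H)CH₃⁺ loses R'OH: pKₐ(R'OH₂⁺) ≈ -2.4
PhCH(CH₃)–N(CH₃)₃⁺ loses NR'₃: pKₐ(R'₃NH⁺) ≈ 10.7
PhCH(CH₃)–OH loses OH⁻: pKₐ(H₂O) ≈ 15.7

PhCH(CH₃)–N₂⁺ > PhCH(CH₃)–OTf > PhCH(CH₃)–OClO₃ > PhCH(CH₃)–O(H)CH₃⁺ > PhCH(CH₃)–N(CH₃)₃⁺ > PhCH(CH₃)–OH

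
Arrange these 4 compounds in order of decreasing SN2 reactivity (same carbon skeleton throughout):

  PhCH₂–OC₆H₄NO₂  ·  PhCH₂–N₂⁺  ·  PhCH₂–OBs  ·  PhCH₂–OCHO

PhCH₂–N₂⁺ > PhCH₂–OBs > PhCH₂–OCHO > PhCH₂–OC₆H₄NO₂

Same R in every case — rank the leaving groups.
Rank by basicity of the departing species: weakest base leaves most easily.
PhCH₂–N₂⁺ loses N₂: no meaningful conjugate acid; N₂ departs as an exceptionally stable neutral molecule
PhCH₂–OBs loses OBs⁻: pKₐ(p-BrC₆H₄SO₃H) ≈ -2.8
PhCH₂–OCHO loses HCOO⁻: pKₐ(HCOOH) ≈ 3.8
PhCH₂–OC₆H₄NO₂ loses p-O₂N–C₆H₄–O⁻: pKₐ(p-nitrophenol) ≈ 7.2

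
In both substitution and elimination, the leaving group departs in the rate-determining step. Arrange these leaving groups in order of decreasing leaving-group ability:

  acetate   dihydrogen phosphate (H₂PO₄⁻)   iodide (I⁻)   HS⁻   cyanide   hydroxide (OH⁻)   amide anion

The more stable X⁻ (or X) is on its own — i.e. the weaker a base it is — the better a leaving group it makes.
iodide (I⁻): pKₐ(HI) ≈ -10
dihydrogen phosphate (H₂PO₄⁻): pKₐ(H₃PO₄) ≈ 2.1
acetate: pKₐ(CH₃COOH) ≈ 4.8
HS⁻: pKₐ(H₂S) ≈ 7
cyanide: pKₐ(HCN) ≈ 9.2
hydroxide (OH⁻): pKₐ(H₂O) ≈ 15.7
amide anion: pKₐ(NH₃) ≈ 38

iodide (I⁻) > dihydrogen phosphate (H₂PO₄⁻) > acetate > HS⁻ > cyanide > hydroxide (OH⁻) > amide anion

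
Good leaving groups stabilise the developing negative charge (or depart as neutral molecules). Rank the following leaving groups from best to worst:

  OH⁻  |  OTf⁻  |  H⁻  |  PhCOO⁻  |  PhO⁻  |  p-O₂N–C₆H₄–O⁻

Rank by basicity of the departing species: weakest base leaves most easily.
OTf⁻: pKₐ(CF₃SO₃H (triflic acid)) ≈ -14
PhCOO⁻: pKₐ(C₆H₅COOH) ≈ 4.2
p-O₂N–C₆H₄–O⁻: pKₐ(p-nitrophenol) ≈ 7.2
PhO⁻: pKₐ(C₆H₅OH (phenol)) ≈ 10
OH⁻: pKₐ(H₂O) ≈ 15.7
H⁻: pKₐ(H₂) ≈ 36

OTf⁻ > PhCOO⁻ > p-O₂N–C₆H₄–O⁻ > PhO⁻ > OH⁻ > H⁻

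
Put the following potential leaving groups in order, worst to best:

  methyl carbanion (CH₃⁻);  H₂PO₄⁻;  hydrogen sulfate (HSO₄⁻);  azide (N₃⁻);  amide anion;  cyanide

methyl carbanion (CH₃⁻) < amide anion < cyanide < azide (N₃⁻) < H₂PO₄⁻ < hydrogen sulfate (HSO₄⁻)

Rank by basicity of the departing species: weakest base leaves most easily.
hydrogen sulfate (HSO₄⁻): pKₐ(H₂SO₄) ≈ -3
H₂PO₄⁻: pKₐ(H₃PO₄) ≈ 2.1
azide (N₃⁻): pKₐ(HN₃) ≈ 4.7
cyanide: pKₐ(HCN) ≈ 9.2
amide anion: pKₐ(NH₃) ≈ 38
methyl carbanion (CH₃⁻): pKₐ(CH₄) ≈ 48
The question asks for worst first, so the sequence is read in increasing leaving-group ability.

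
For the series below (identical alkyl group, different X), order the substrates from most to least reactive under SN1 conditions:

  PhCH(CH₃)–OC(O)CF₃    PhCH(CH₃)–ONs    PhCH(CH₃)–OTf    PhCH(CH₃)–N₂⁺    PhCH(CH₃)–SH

Same R in every case — rank the leaving groups.
A good leaving group is a weak base: the lower the pKₐ of its conjugate acid, the more readily it departs.
PhCH(CH₃)–N₂⁺ loses N₂: no meaningful conjugate acid; N₂ departs as an exceptionally stable neutral molecule
PhCH(CH₃)–OTf loses OTf⁻: pKₐ(CF₃SO₃H (triflic acid)) ≈ -14
PhCH(CH₃)–ONs loses ONs⁻: pKₐ(p-O₂NC₆H₄SO₃H) ≈ -3.5
PhCH(CH₃)–OC(O)CF₃ loses CF₃COO⁻: pKₐ(CF₃COOH) ≈ 0.2
PhCH(CH₃)–SH loses HS⁻: pKₐ(H₂S) ≈ 7

PhCH(CH₃)–N₂⁺ > PhCH(CH₃)–OTf > PhCH(CH₃)–ONs > PhCH(CH₃)–OC(O)CF₃ > PhCH(CH₃)–SH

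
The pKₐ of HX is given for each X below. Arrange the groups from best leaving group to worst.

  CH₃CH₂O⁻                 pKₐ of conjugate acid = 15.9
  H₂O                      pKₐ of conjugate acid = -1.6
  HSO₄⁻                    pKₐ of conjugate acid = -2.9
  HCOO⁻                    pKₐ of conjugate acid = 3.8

Lower conjugate-acid pKₐ ⇒ weaker base ⇒ better leaving group.
Sorting by the given values: HSO₄⁻ (-2.9), H₂O (-1.6), HCOO⁻ (3.8), CH₃CH₂O⁻ (15.9).

HSO₄⁻ > H₂O > HCOO⁻ > CH₃CH₂O⁻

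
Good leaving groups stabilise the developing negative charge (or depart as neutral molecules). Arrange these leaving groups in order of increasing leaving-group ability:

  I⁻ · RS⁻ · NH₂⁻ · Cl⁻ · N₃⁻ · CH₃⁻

Rank by basicity of the departing species: weakest base leaves most easily.
I⁻: pKₐ(HI) ≈ -10
Cl⁻: pKₐ(HCl) ≈ -7
N₃⁻: pKₐ(HN₃) ≈ 4.7
RS⁻: pKₐ(RSH (a thiol)) ≈ 10.5
NH₂⁻: pKₐ(NH₃) ≈ 38
CH₃⁻: pKₐ(CH₄) ≈ 48
Listed from poorest to best leaving group as asked.

CH₃⁻ < NH₂⁻ < RS⁻ < N₃⁻ < Cl⁻ < I⁻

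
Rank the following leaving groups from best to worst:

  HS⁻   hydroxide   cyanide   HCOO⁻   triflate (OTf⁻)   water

triflate (OTf⁻) > water > HCOO⁻ > HS⁻ > cyanide > hydroxide

Rank by basicity of the departing species: weakest base leaves most easily.
triflate (OTf⁻): pKₐ(CF₃SO₃H (triflic acid)) ≈ -14 — charge spread over three oxygens and a CF₃ group; the premier leaving group in synthesis
water: pKₐ(H₃O⁺) ≈ -1.7
HCOO⁻: pKₐ(HCOOH) ≈ 3.8 — resonance-stabilised carboxylate
HS⁻: pKₐ(H₂S) ≈ 7 — larger and more polarisable than the oxygen analogue
cyanide: pKₐ(HCN) ≈ 9.2
hydroxide: pKₐ(H₂O) ≈ 15.7 — strong base; essentially never leaves without prior activation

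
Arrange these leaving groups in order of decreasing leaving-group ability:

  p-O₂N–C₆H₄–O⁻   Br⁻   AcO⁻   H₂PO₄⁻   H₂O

A good leaving group is a weak base: the lower the pKₐ of its conjugate acid, the more readily it departs.
Br⁻: pKₐ(HBr) ≈ -9 — weak base; good leaving group
H₂O: pKₐ(H₃O⁺) ≈ -1.7 — neutral; leaves from a protonated alcohol (R–OH₂⁺)
H₂PO₄⁻: pKₐ(H₃PO₄) ≈ 2.1 — moderate base; biological leaving group after further activation
AcO⁻: pKₐ(CH₃COOH) ≈ 4.8 — resonance-stabilised but still a weak base
p-O₂N–C₆H₄–O⁻: pKₐ(p-nitrophenol) ≈ 7.2 — nitro group delocalises the charge; the classic chromogenic LG

Br⁻ > H₂O > H₂PO₄⁻ > AcO⁻ > p-O₂N–C₆H₄–O⁻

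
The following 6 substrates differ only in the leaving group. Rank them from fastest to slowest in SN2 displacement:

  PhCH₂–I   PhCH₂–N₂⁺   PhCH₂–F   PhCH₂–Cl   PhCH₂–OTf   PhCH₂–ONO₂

PhCH₂–N₂⁺ > PhCH₂–OTf > PhCH₂–I > PhCH₂–Cl > PhCH₂–ONO₂ > PhCH₂–F

With the same alkyl group throughout, only the leaving group differentiates the rates.
The more stable X⁻ (or X) is on its own — i.e. the weaker a base it is — the better a leaving group it makes.
PhCH₂–N₂⁺ loses N₂: no meaningful conjugate acid; N₂ departs as an exceptionally stable neutral molecule
PhCH₂–OTf loses OTf⁻: pKₐ(CF₃SO₃H (triflic acid)) ≈ -14
PhCH₂–I loses I⁻: pKₐ(HI) ≈ -10
PhCH₂–Cl loses Cl⁻: pKₐ(HCl) ≈ -7
PhCH₂–ONO₂ loses NO₃⁻: pKₐ(HNO₃) ≈ -1.3
PhCH₂–F loses F⁻: pKₐ(HF) ≈ 3.2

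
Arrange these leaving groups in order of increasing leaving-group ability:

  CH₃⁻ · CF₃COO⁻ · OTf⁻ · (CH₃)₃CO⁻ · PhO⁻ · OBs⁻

Rank by basicity of the departing species: weakest base leaves most easily.
OTf⁻: pKₐ(CF₃SO₃H (triflic acid)) ≈ -14 — charge spread over three oxygens and a CF₃ group; the premier leaving group in synthesis
OBs⁻: pKₐ(p-BrC₆H₄SO₃H) ≈ -2.8 — arenesulfonate with a p-bromo substituent
CF₃COO⁻: pKₐ(CF₃COOH) ≈ 0.2 — strongly electron-withdrawing CF₃ stabilises the carboxylate
PhO⁻: pKₐ(C₆H₅OH (phenol)) ≈ 10 — resonance into the ring helps, but still a poor LG
(CH₃)₃CO⁻: pKₐ(t-BuOH) ≈ 18
CH₃⁻: pKₐ(CH₄) ≈ 48 — unstabilised carbanion; the worst conceivable leaving group
The question asks for worst first, so the sequence is read in increasing leaving-group ability.

CH₃⁻ < (CH₃)₃CO⁻ < PhO⁻ < CF₃COO⁻ < OBs⁻ < OTf⁻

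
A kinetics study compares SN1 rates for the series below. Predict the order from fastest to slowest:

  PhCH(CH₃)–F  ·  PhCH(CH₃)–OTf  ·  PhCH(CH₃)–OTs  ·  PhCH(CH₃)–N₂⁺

The skeletons are identical, so relative rate is governed entirely by leaving-group ability.
The more stable X⁻ (or X) is on its own — i.e. the weaker a base it is — the better a leaving group it makes.
PhCH(CH₃)–N₂⁺ loses N₂: no meaningful conjugate acid; N₂ departs as an exceptionally stable neutral molecule
PhCH(CH₃)–OTf loses OTf⁻: pKₐ(CF₃SO₃H (triflic acid)) ≈ -14
PhCH(CH₃)–OTs loses OTs⁻: pKₐ(p-CH₃C₆H₄SO₃H (TsOH)) ≈ -2.8
PhCH(CH₃)–F loses F⁻: pKₐ(HF) ≈ 3.2

PhCH(CH₃)–N₂⁺ > PhCH(CH₃)–OTf > PhCH(CH₃)–OTs > PhCH(CH₃)–F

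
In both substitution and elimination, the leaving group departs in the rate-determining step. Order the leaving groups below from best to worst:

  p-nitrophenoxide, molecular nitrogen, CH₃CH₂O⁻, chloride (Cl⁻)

The more stable X⁻ (or X) is on its own — i.e. the weaker a base it is — the better a leaving group it makes.
molecular nitrogen: no meaningful conjugate acid; N₂ departs as an exceptionally stable neutral molecule
chloride (Cl⁻): pKₐ(HCl) ≈ -7
p-nitrophenoxide: pKₐ(p-nitrophenol) ≈ 7.2
CH₃CH₂O⁻: pKₐ(CH₃CH₂OH) ≈ 16

molecular nitrogen > chloride (Cl⁻) > p-nitrophenoxide > CH₃CH₂O⁻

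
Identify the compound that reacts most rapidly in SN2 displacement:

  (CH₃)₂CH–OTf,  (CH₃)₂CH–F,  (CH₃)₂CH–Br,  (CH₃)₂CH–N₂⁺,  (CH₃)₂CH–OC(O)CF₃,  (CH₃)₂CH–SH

(CH₃)₂CH–N₂⁺

Same R in every case — rank the leaving groups.
Rank by basicity of the departing species: weakest base leaves most easily.
(CH₃)₂CH–N₂⁺ loses N₂: no meaningful conjugate acid; N₂ departs as an exceptionally stable neutral molecule
(CH₃)₂CH–OTf loses OTf⁻: pKₐ(CF₃SO₃H (triflic acid)) ≈ -14
(CH₃)₂CH–Br loses Br⁻: pKₐ(HBr) ≈ -9
(CH₃)₂CH–OC(O)CF₃ loses CF₃COO⁻: pKₐ(CF₃COOH) ≈ 0.2
(CH₃)₂CH–F loses F⁻: pKₐ(HF) ≈ 3.2
(CH₃)₂CH–SH loses HS⁻: pKₐ(H₂S) ≈ 7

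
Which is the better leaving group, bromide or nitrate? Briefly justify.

bromide

bromide is the better leaving group.
pKₐ(HBr) ≈ -9 versus pKₐ(HNO₃) ≈ -1.3: bromide is the much weaker base.
Weak base; good leaving group.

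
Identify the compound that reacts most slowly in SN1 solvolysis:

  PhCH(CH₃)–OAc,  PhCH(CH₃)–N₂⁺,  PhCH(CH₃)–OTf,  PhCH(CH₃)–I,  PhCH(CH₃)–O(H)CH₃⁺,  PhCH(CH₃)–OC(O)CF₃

Same R in every case — rank the leaving groups.
Rank by basicity of the departing species: weakest base leaves most easily.
PhCH(CH₃)–N₂⁺ loses N₂: no meaningful conjugate acid; N₂ departs as an exceptionally stable neutral molecule
PhCH(CH₃)–OTf loses OTf⁻: pKₐ(CF₃SO₃H (triflic acid)) ≈ -14
PhCH(CH₃)–I loses I⁻: pKₐ(HI) ≈ -10
PhCH(CH₃)–O(H)CH₃⁺ loses R'OH: pKₐ(R'OH₂⁺) ≈ -2.4
PhCH(CH₃)–OC(O)CF₃ loses CF₃COO⁻: pKₐ(CF₃COOH) ≈ 0.2
PhCH(CH₃)–OAc loses AcO⁻: pKₐ(CH₃COOH) ≈ 4.8

PhCH(CH₃)–OAc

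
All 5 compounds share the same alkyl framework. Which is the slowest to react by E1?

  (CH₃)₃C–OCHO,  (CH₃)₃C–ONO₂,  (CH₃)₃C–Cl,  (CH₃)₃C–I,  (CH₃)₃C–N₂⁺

(CH₃)₃C–OCHO

Identical carbon frameworks mean the comparison reduces to leaving-group quality.
Leaving-group ability tracks the stability of the departed species; conjugate-acid pKₐ is the usual yardstick (lower pKₐ → better LG).
(CH₃)₃C–N₂⁺ loses N₂: no meaningful conjugate acid; N₂ departs as an exceptionally stable neutral molecule
(CH₃)₃C–I loses I⁻: pKₐ(HI) ≈ -10
(CH₃)₃C–Cl loses Cl⁻: pKₐ(HCl) ≈ -7
(CH₃)₃C–ONO₂ loses NO₃⁻: pKₐ(HNO₃) ≈ -1.3
(CH₃)₃C–OCHO loses HCOO⁻: pKₐ(HCOOH) ≈ 3.8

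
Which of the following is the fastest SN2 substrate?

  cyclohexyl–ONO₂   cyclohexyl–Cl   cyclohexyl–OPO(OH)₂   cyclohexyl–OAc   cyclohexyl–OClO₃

Same R in every case — rank the leaving groups.
A good leaving group is a weak base: the lower the pKₐ of its conjugate acid, the more readily it departs.
cyclohexyl–OClO₃ loses ClO₄⁻: pKₐ(HClO₄) ≈ -10
cyclohexyl–Cl loses Cl⁻: pKₐ(HCl) ≈ -7
cyclohexyl–ONO₂ loses NO₃⁻: pKₐ(HNO₃) ≈ -1.3
cyclohexyl–OPO(OH)₂ loses H₂PO₄⁻: pKₐ(H₃PO₄) ≈ 2.1
cyclohexyl–OAc loses AcO⁻: pKₐ(CH₃COOH) ≈ 4.8

cyclohexyl–OClO₃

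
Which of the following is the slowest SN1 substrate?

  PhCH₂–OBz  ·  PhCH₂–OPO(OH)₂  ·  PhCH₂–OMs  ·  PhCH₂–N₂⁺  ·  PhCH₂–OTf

PhCH₂–OBz

The skeletons are identical, so relative rate is governed entirely by leaving-group ability.
Rank by basicity of the departing species: weakest base leaves most easily.
PhCH₂–N₂⁺ loses N₂: no meaningful conjugate acid; N₂ departs as an exceptionally stable neutral molecule
PhCH₂–OTf loses OTf⁻: pKₐ(CF₃SO₃H (triflic acid)) ≈ -14
PhCH₂–OMs loses OMs⁻: pKₐ(CH₃SO₃H (MsOH)) ≈ -1.9
PhCH₂–OPO(OH)₂ loses H₂PO₄⁻: pKₐ(H₃PO₄) ≈ 2.1
PhCH₂–OBz loses PhCOO⁻: pKₐ(C₆H₅COOH) ≈ 4.2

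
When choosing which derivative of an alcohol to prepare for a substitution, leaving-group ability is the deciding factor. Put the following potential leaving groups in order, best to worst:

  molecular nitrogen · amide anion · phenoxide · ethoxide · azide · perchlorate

A good leaving group is a weak base: the lower the pKₐ of its conjugate acid, the more readily it departs.
molecular nitrogen: no meaningful conjugate acid; N₂ departs as an exceptionally stable neutral molecule
perchlorate: pKₐ(HClO₄) ≈ -10
azide: pKₐ(HN₃) ≈ 4.7
phenoxide: pKₐ(C₆H₅OH (phenol)) ≈ 10
ethoxide: pKₐ(CH₃CH₂OH) ≈ 16
amide anion: pKₐ(NH₃) ≈ 38

molecular nitrogen > perchlorate > azide > phenoxide > ethoxide > amide anion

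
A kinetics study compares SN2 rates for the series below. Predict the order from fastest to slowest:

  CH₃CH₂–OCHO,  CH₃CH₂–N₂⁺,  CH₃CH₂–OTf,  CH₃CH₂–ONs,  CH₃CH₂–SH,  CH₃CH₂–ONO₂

Same R in every case — rank the leaving groups.
The more stable X⁻ (or X) is on its own — i.e. the weaker a base it is — the better a leaving group it makes.
CH₃CH₂–N₂⁺ loses N₂: no meaningful conjugate acid; N₂ departs as an exceptionally stable neutral molecule
CH₃CH₂–OTf loses OTf⁻: pKₐ(CF₃SO₃H (triflic acid)) ≈ -14
CH₃CH₂–ONs loses ONs⁻: pKₐ(p-O₂NC₆H₄SO₃H) ≈ -3.5
CH₃CH₂–ONO₂ loses NO₃⁻: pKₐ(HNO₃) ≈ -1.3
CH₃CH₂–OCHO loses HCOO⁻: pKₐ(HCOOH) ≈ 3.8
CH₃CH₂–SH loses HS⁻: pKₐ(H₂S) ≈ 7

CH₃CH₂–N₂⁺ > CH₃CH₂–OTf > CH₃CH₂–ONs > CH₃CH₂–ONO₂ > CH₃CH₂–OCHO > CH₃CH₂–SH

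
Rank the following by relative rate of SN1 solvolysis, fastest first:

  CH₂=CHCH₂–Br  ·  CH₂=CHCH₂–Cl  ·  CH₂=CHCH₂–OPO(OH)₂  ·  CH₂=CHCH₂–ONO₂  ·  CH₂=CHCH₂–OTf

The skeletons are identical, so relative rate is governed entirely by leaving-group ability.
Leaving-group ability tracks the stability of the departed species; conjugate-acid pKₐ is the usual yardstick (lower pKₐ → better LG).
CH₂=CHCH₂–OTf loses OTf⁻: pKₐ(CF₃SO₃H (triflic acid)) ≈ -14
CH₂=CHCH₂–Br loses Br⁻: pKₐ(HBr) ≈ -9
CH₂=CHCH₂–Cl loses Cl⁻: pKₐ(HCl) ≈ -7
CH₂=CHCH₂–ONO₂ loses NO₃⁻: pKₐ(HNO₃) ≈ -1.3
CH₂=CHCH₂–OPO(OH)₂ loses H₂PO₄⁻: pKₐ(H₃PO₄) ≈ 2.1

CH₂=CHCH₂–OTf > CH₂=CHCH₂–Br > CH₂=CHCH₂–Cl > CH₂=CHCH₂–ONO₂ > CH₂=CHCH₂–OPO(OH)₂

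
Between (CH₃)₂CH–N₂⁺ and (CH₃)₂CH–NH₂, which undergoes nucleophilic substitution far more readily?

From (CH₃)₂CH–NH₂ the departing group would be NH₂⁻ (pKₐ(NH₃) ≈ 38). Extremely strong base; never a leaving group.
From (CH₃)₂CH–N₂⁺ the leaving group is N₂ (no meaningful conjugate acid; N₂ departs as an exceptionally stable neutral molecule).
(In practice (CH₃)₂CH–N₂⁺ is made from (CH₃)₂CH–NH₂ by diazotisation (NaNO₂ / HCl, 0 °C), generating a diazonium salt that expels N₂.)

(CH₃)₂CH–N₂⁺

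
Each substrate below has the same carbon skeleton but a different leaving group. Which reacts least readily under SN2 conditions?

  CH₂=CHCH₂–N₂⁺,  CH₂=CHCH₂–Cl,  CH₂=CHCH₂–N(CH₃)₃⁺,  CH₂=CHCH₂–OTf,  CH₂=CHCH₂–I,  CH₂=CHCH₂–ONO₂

CH₂=CHCH₂–N(CH₃)₃⁺

Same R in every case — rank the leaving groups.
The more stable X⁻ (or X) is on its own — i.e. the weaker a base it is — the better a leaving group it makes.
CH₂=CHCH₂–N₂⁺ loses N₂: no meaningful conjugate acid; N₂ departs as an exceptionally stable neutral molecule
CH₂=CHCH₂–OTf loses OTf⁻: pKₐ(CF₃SO₃H (triflic acid)) ≈ -14
CH₂=CHCH₂–I loses I⁻: pKₐ(HI) ≈ -10
CH₂=CHCH₂–Cl loses Cl⁻: pKₐ(HCl) ≈ -7
CH₂=CHCH₂–ONO₂ loses NO₃⁻: pKₐ(HNO₃) ≈ -1.3
CH₂=CHCH₂–N(CH₃)₃⁺ loses NR'₃: pKₐ(R'₃NH⁺) ≈ 10.7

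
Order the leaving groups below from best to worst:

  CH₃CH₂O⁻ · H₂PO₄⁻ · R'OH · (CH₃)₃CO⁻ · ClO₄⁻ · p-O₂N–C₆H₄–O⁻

ClO₄⁻ > R'OH > H₂PO₄⁻ > p-O₂N–C₆H₄–O⁻ > CH₃CH₂O⁻ > (CH₃)₃CO⁻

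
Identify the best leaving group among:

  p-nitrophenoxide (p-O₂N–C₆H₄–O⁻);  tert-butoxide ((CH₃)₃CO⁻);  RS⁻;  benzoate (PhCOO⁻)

benzoate (PhCOO⁻)

benzoate (PhCOO⁻): pKₐ(C₆H₅COOH) ≈ 4.2
p-nitrophenoxide (p-O₂N–C₆H₄–O⁻): pKₐ(p-nitrophenol) ≈ 7.2
RS⁻: pKₐ(RSH (a thiol)) ≈ 10.5
tert-butoxide ((CH₃)₃CO⁻): pKₐ(t-BuOH) ≈ 18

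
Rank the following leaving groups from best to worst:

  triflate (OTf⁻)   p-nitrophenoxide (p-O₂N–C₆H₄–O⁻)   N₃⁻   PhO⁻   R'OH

triflate (OTf⁻) > R'OH > N₃⁻ > p-nitrophenoxide (p-O₂N–C₆H₄–O⁻) > PhO⁻

The more stable X⁻ (or X) is on its own — i.e. the weaker a base it is — the better a leaving group it makes.
triflate (OTf⁻): pKₐ(CF₃SO₃H (triflic acid)) ≈ -14
R'OH: pKₐ(R'OH₂⁺) ≈ -2.4
N₃⁻: pKₐ(HN₃) ≈ 4.7
p-nitrophenoxide (p-O₂N–C₆H₄–O⁻): pKₐ(p-nitrophenol) ≈ 7.2
PhO⁻: pKₐ(C₆H₅OH (phenol)) ≈ 10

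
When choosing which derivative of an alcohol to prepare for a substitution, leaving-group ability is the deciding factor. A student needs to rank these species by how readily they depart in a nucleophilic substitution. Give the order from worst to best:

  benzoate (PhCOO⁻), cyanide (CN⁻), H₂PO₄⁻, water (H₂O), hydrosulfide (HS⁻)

cyanide (CN⁻) < hydrosulfide (HS⁻) < benzoate (PhCOO⁻) < H₂PO₄⁻ < water (H₂O)

Rank by basicity of the departing species: weakest base leaves most easily.
water (H₂O): pKₐ(H₃O⁺) ≈ -1.7 — neutral; leaves from a protonated alcohol (R–OH₂⁺)
H₂PO₄⁻: pKₐ(H₃PO₄) ≈ 2.1 — moderate base; biological leaving group after further activation
benzoate (PhCOO⁻): pKₐ(C₆H₅COOH) ≈ 4.2
hydrosulfide (HS⁻): pKₐ(H₂S) ≈ 7 — larger and more polarisable than the oxygen analogue
cyanide (CN⁻): pKₐ(HCN) ≈ 9.2 — sp carbon stabilises the charge somewhat, but still a poor LG
Reversing gives the worst-to-best order requested.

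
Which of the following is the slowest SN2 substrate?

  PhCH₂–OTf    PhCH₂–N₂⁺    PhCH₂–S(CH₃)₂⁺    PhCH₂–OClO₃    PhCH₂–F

The skeletons are identical, so relative rate is governed entirely by leaving-group ability.
Leaving-group ability tracks the stability of the departed species; conjugate-acid pKₐ is the usual yardstick (lower pKₐ → better LG).
PhCH₂–N₂⁺ loses N₂: no meaningful conjugate acid; N₂ departs as an exceptionally stable neutral molecule
PhCH₂–OTf loses OTf⁻: pKₐ(CF₃SO₃H (triflic acid)) ≈ -14
PhCH₂–OClO₃ loses ClO₄⁻: pKₐ(HClO₄) ≈ -10
PhCH₂–S(CH₃)₂⁺ loses SR'₂: pKₐ(R'₂SH⁺) ≈ -7
PhCH₂–F loses F⁻: pKₐ(HF) ≈ 3.2

PhCH₂–F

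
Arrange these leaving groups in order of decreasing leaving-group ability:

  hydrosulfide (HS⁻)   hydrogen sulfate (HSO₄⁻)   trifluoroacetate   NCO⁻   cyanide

hydrogen sulfate (HSO₄⁻) > trifluoroacetate > NCO⁻ > hydrosulfide (HS⁻) > cyanide

hydrogen sulfate (HSO₄⁻): pKₐ(H₂SO₄) ≈ -3
trifluoroacetate: pKₐ(CF₃COOH) ≈ 0.2 — strongly electron-withdrawing CF₃ stabilises the carboxylate
NCO⁻: pKₐ(HOCN) ≈ 3.5 — resonance between N and O
hydrosulfide (HS⁻): pKₐ(H₂S) ≈ 7 — larger and more polarisable than the oxygen analogue
cyanide: pKₐ(HCN) ≈ 9.2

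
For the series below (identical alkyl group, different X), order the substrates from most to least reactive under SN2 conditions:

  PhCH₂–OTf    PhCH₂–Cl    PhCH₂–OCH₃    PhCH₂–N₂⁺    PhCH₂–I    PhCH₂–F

With the same alkyl group throughout, only the leaving group differentiates the rates.
Rank by basicity of the departing species: weakest base leaves most easily.
PhCH₂–N₂⁺ loses N₂: no meaningful conjugate acid; N₂ departs as an exceptionally stable neutral molecule
PhCH₂–OTf loses OTf⁻: pKₐ(CF₃SO₃H (triflic acid)) ≈ -14
PhCH₂–I loses I⁻: pKₐ(HI) ≈ -10
PhCH₂–Cl loses Cl⁻: pKₐ(HCl) ≈ -7
PhCH₂–F loses F⁻: pKₐ(HF) ≈ 3.2
PhCH₂–OCH₃ loses CH₃O⁻: pKₐ(CH₃OH) ≈ 15.5

PhCH₂–N₂⁺ > PhCH₂–OTf > PhCH₂–I > PhCH₂–Cl > PhCH₂–F > PhCH₂–OCH₃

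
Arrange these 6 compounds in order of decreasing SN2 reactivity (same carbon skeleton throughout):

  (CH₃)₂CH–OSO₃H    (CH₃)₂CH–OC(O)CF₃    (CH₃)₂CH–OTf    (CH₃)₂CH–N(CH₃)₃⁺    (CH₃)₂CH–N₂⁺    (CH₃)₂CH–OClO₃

Same R in every case — rank the leaving groups.
A good leaving group is a weak base: the lower the pKₐ of its conjugate acid, the more readily it departs.
(CH₃)₂CH–N₂⁺ loses N₂: no meaningful conjugate acid; N₂ departs as an exceptionally stable neutral molecule
(CH₃)₂CH–OTf loses OTf⁻: pKₐ(CF₃SO₃H (triflic acid)) ≈ -14
(CH₃)₂CH–OClO₃ loses ClO₄⁻: pKₐ(HClO₄) ≈ -10
(CH₃)₂CH–OSO₃H loses HSO₄⁻: pKₐ(H₂SO₄) ≈ -3
(CH₃)₂CH–OC(O)CF₃ loses CF₃COO⁻: pKₐ(CF₃COOH) ≈ 0.2
(CH₃)₂CH–N(CH₃)₃⁺ loses NR'₃: pKₐ(R'₃NH⁺) ≈ 10.7

(CH₃)₂CH–N₂⁺ > (CH₃)₂CH–OTf > (CH₃)₂CH–OClO₃ > (CH₃)₂CH–OSO₃H > (CH₃)₂CH–OC(O)CF₃ > (CH₃)₂CH–N(CH₃)₃⁺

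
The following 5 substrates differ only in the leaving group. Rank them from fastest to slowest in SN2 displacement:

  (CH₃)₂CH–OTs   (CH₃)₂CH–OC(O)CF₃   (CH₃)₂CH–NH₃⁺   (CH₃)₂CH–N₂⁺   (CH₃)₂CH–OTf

(CH₃)₂CH–N₂⁺ > (CH₃)₂CH–OTf > (CH₃)₂CH–OTs > (CH₃)₂CH–OC(O)CF₃ > (CH₃)₂CH–NH₃⁺

Identical carbon frameworks mean the comparison reduces to leaving-group quality.
Rank by basicity of the departing species: weakest base leaves most easily.
(CH₃)₂CH–N₂⁺ loses N₂: no meaningful conjugate acid; N₂ departs as an exceptionally stable neutral molecule
(CH₃)₂CH–OTf loses OTf⁻: pKₐ(CF₃SO₃H (triflic acid)) ≈ -14
(CH₃)₂CH–OTs loses OTs⁻: pKₐ(p-CH₃C₆H₄SO₃H (TsOH)) ≈ -2.8
(CH₃)₂CH–OC(O)CF₃ loses CF₃COO⁻: pKₐ(CF₃COOH) ≈ 0.2
(CH₃)₂CH–NH₃⁺ loses NH₃: pKₐ(NH₄⁺) ≈ 9.2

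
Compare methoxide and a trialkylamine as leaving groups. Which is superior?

a trialkylamine is the better leaving group.
pKₐ(R'₃NH⁺) ≈ 10.7 versus pKₐ(CH₃OH) ≈ 15.5: a trialkylamine is the much weaker base.
Neutral but still a fairly strong base; Hofmann-elimination LG.

a trialkylamine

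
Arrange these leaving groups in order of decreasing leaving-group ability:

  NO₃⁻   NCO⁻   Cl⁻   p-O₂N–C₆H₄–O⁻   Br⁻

Br⁻ > Cl⁻ > NO₃⁻ > NCO⁻ > p-O₂N–C₆H₄–O⁻

Rank by basicity of the departing species: weakest base leaves most easily.
Br⁻: pKₐ(HBr) ≈ -9
Cl⁻: pKₐ(HCl) ≈ -7
NO₃⁻: pKₐ(HNO₃) ≈ -1.3
NCO⁻: pKₐ(HOCN) ≈ 3.5
p-O₂N–C₆H₄–O⁻: pKₐ(p-nitrophenol) ≈ 7.2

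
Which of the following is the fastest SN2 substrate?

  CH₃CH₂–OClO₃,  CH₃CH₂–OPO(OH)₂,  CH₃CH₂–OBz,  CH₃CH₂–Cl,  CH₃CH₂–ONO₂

CH₃CH₂–OClO₃

Identical carbon frameworks mean the comparison reduces to leaving-group quality.
Leaving-group ability tracks the stability of the departed species; conjugate-acid pKₐ is the usual yardstick (lower pKₐ → better LG).
CH₃CH₂–OClO₃ loses ClO₄⁻: pKₐ(HClO₄) ≈ -10
CH₃CH₂–Cl loses Cl⁻: pKₐ(HCl) ≈ -7
CH₃CH₂–ONO₂ loses NO₃⁻: pKₐ(HNO₃) ≈ -1.3
CH₃CH₂–OPO(OH)₂ loses H₂PO₄⁻: pKₐ(H₃PO₄) ≈ 2.1
CH₃CH₂–OBz loses PhCOO⁻: pKₐ(C₆H₅COOH) ≈ 4.2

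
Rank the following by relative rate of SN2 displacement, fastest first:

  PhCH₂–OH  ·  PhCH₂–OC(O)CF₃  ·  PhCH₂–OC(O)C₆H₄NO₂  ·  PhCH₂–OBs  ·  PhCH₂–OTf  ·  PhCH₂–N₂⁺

PhCH₂–N₂⁺ > PhCH₂–OTf > PhCH₂–OBs > PhCH₂–OC(O)CF₃ > PhCH₂–OC(O)C₆H₄NO₂ > PhCH₂–OH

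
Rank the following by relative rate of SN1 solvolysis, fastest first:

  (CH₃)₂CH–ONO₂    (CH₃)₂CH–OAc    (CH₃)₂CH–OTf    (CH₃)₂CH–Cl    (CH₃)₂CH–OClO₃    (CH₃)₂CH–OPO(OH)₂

(CH₃)₂CH–OTf > (CH₃)₂CH–OClO₃ > (CH₃)₂CH–Cl > (CH₃)₂CH–ONO₂ > (CH₃)₂CH–OPO(OH)₂ > (CH₃)₂CH–OAc

Identical carbon frameworks mean the comparison reduces to leaving-group quality.
Leaving-group ability tracks the stability of the departed species; conjugate-acid pKₐ is the usual yardstick (lower pKₐ → better LG).
(CH₃)₂CH–OTf loses OTf⁻: pKₐ(CF₃SO₃H (triflic acid)) ≈ -14
(CH₃)₂CH–OClO₃ loses ClO₄⁻: pKₐ(HClO₄) ≈ -10
(CH₃)₂CH–Cl loses Cl⁻: pKₐ(HCl) ≈ -7
(CH₃)₂CH–ONO₂ loses NO₃⁻: pKₐ(HNO₃) ≈ -1.3
(CH₃)₂CH–OPO(OH)₂ loses H₂PO₄⁻: pKₐ(H₃PO₄) ≈ 2.1
(CH₃)₂CH–OAc loses AcO⁻: pKₐ(CH₃COOH) ≈ 4.8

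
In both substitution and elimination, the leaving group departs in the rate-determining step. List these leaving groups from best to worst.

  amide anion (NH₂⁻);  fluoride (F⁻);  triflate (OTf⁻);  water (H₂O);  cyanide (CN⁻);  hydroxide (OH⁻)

triflate (OTf⁻) > water (H₂O) > fluoride (F⁻) > cyanide (CN⁻) > hydroxide (OH⁻) > amide anion (NH₂⁻)

A good leaving group is a weak base: the lower the pKₐ of its conjugate acid, the more readily it departs.
triflate (OTf⁻): pKₐ(CF₃SO₃H (triflic acid)) ≈ -14
water (H₂O): pKₐ(H₃O⁺) ≈ -1.7
fluoride (F⁻): pKₐ(HF) ≈ 3.2
cyanide (CN⁻): pKₐ(HCN) ≈ 9.2
hydroxide (OH⁻): pKₐ(H₂O) ≈ 15.7
amide anion (NH₂⁻): pKₐ(NH₃) ≈ 38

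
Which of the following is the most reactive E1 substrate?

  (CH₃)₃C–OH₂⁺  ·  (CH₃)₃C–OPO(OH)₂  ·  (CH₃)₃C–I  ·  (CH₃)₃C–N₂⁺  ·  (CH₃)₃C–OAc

Identical carbon frameworks mean the comparison reduces to leaving-group quality.
Rank by basicity of the departing species: weakest base leaves most easily.
(CH₃)₃C–N₂⁺ loses N₂: no meaningful conjugate acid; N₂ departs as an exceptionally stable neutral molecule
(CH₃)₃C–I loses I⁻: pKₐ(HI) ≈ -10
(CH₃)₃C–OH₂⁺ loses H₂O: pKₐ(H₃O⁺) ≈ -1.7
(CH₃)₃C–OPO(OH)₂ loses H₂PO₄⁻: pKₐ(H₃PO₄) ≈ 2.1
(CH₃)₃C–OAc loses AcO⁻: pKₐ(CH₃COOH) ≈ 4.8

(CH₃)₃C–N₂⁺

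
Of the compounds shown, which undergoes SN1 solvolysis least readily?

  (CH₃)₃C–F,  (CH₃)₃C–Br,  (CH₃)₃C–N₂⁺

(CH₃)₃C–F

Same R in every case — rank the leaving groups.
Leaving-group ability tracks the stability of the departed species; conjugate-acid pKₐ is the usual yardstick (lower pKₐ → better LG).
(CH₃)₃C–N₂⁺ loses N₂: no meaningful conjugate acid; N₂ departs as an exceptionally stable neutral molecule
(CH₃)₃C–Br loses Br⁻: pKₐ(HBr) ≈ -9
(CH₃)₃C–F loses F⁻: pKₐ(HF) ≈ 3.2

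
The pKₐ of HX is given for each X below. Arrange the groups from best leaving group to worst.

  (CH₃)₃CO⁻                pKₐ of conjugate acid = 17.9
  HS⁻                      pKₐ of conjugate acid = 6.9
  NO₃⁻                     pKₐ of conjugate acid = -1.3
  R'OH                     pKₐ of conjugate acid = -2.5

R'OH > NO₃⁻ > HS⁻ > (CH₃)₃CO⁻

Lower conjugate-acid pKₐ ⇒ weaker base ⇒ better leaving group.
Sorting by the given values: R'OH (-2.5), NO₃⁻ (-1.3), HS⁻ (6.9), (CH₃)₃CO⁻ (17.9).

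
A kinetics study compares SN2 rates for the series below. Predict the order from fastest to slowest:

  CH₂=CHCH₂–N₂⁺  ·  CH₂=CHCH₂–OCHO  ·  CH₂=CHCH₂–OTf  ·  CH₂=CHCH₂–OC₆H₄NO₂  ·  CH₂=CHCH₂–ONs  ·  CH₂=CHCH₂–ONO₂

CH₂=CHCH₂–N₂⁺ > CH₂=CHCH₂–OTf > CH₂=CHCH₂–ONs > CH₂=CHCH₂–ONO₂ > CH₂=CHCH₂–OCHO > CH₂=CHCH₂–OC₆H₄NO₂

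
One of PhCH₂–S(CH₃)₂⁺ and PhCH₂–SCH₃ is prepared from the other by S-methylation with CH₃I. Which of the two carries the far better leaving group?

PhCH₂–S(CH₃)₂⁺

From PhCH₂–SCH₃ the departing group would be RS⁻ (pKₐ(RSH (a thiol)) ≈ 10.5). Moderately basic; rarely leaves without activation.
From PhCH₂–S(CH₃)₂⁺ the leaving group is SR'₂ (pKₐ(R'₂SH⁺) ≈ -7). Neutral; leaves from a sulfonium salt (R–SR'₂⁺).
S-methylation with CH₃I works by allowing neutral dimethyl sulfide, rather than methanethiolate, to depart, making PhCH₂–S(CH₃)₂⁺ enormously more reactive.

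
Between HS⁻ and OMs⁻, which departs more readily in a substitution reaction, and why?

OMs⁻

OMs⁻ is the better leaving group.
pKₐ(CH₃SO₃H (MsOH)) ≈ -1.9 versus pKₐ(H₂S) ≈ 7: OMs⁻ is the much weaker base.
Resonance-delocalised alkanesulfonate.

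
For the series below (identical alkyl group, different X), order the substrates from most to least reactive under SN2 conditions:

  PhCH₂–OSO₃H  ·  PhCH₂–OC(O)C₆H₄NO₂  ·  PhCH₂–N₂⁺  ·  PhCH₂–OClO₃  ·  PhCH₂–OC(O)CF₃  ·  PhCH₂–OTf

PhCH₂–N₂⁺ > PhCH₂–OTf > PhCH₂–OClO₃ > PhCH₂–OSO₃H > PhCH₂–OC(O)CF₃ > PhCH₂–OC(O)C₆H₄NO₂

Same R in every case — rank the leaving groups.
The more stable X⁻ (or X) is on its own — i.e. the weaker a base it is — the better a leaving group it makes.
PhCH₂–N₂⁺ loses N₂: no meaningful conjugate acid; N₂ departs as an exceptionally stable neutral molecule
PhCH₂–OTf loses OTf⁻: pKₐ(CF₃SO₃H (triflic acid)) ≈ -14
PhCH₂–OClO₃ loses ClO₄⁻: pKₐ(HClO₄) ≈ -10
PhCH₂–OSO₃H loses HSO₄⁻: pKₐ(H₂SO₄) ≈ -3
PhCH₂–OC(O)CF₃ loses CF₃COO⁻: pKₐ(CF₃COOH) ≈ 0.2
PhCH₂–OC(O)C₆H₄NO₂ loses p-O₂N–C₆H₄–COO⁻: pKₐ(p-nitrobenzoic acid) ≈ 3.4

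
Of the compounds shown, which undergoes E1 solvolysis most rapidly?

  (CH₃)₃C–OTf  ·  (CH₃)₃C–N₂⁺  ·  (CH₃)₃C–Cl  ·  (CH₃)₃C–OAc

The skeletons are identical, so relative rate is governed entirely by leaving-group ability.
Rank by basicity of the departing species: weakest base leaves most easily.
(CH₃)₃C–N₂⁺ loses N₂: no meaningful conjugate acid; N₂ departs as an exceptionally stable neutral molecule
(CH₃)₃C–OTf loses OTf⁻: pKₐ(CF₃SO₃H (triflic acid)) ≈ -14
(CH₃)₃C–Cl loses Cl⁻: pKₐ(HCl) ≈ -7
(CH₃)₃C–OAc loses AcO⁻: pKₐ(CH₃COOH) ≈ 4.8

(CH₃)₃C–N₂⁺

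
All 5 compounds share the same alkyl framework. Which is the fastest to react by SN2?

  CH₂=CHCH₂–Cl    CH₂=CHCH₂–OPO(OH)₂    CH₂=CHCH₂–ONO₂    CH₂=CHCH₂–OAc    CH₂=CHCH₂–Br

CH₂=CHCH₂–Br

Identical carbon frameworks mean the comparison reduces to leaving-group quality.
Rank by basicity of the departing species: weakest base leaves most easily.
CH₂=CHCH₂–Br loses Br⁻: pKₐ(HBr) ≈ -9
CH₂=CHCH₂–Cl loses Cl⁻: pKₐ(HCl) ≈ -7
CH₂=CHCH₂–ONO₂ loses NO₃⁻: pKₐ(HNO₃) ≈ -1.3
CH₂=CHCH₂–OPO(OH)₂ loses H₂PO₄⁻: pKₐ(H₃PO₄) ≈ 2.1
CH₂=CHCH₂–OAc loses AcO⁻: pKₐ(CH₃COOH) ≈ 4.8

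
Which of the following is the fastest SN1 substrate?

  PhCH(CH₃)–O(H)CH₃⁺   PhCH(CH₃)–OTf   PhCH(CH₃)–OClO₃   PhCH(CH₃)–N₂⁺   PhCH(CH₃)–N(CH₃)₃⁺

Identical carbon frameworks mean the comparison reduces to leaving-group quality.
The more stable X⁻ (or X) is on its own — i.e. the weaker a base it is — the better a leaving group it makes.
PhCH(CH₃)–N₂⁺ loses N₂: no meaningful conjugate acid; N₂ departs as an exceptionally stable neutral molecule
PhCH(CH₃)–OTf loses OTf⁻: pKₐ(CF₃SO₃H (triflic acid)) ≈ -14
PhCH(CH₃)–OClO₃ loses ClO₄⁻: pKₐ(HClO₄) ≈ -10
PhCH(CH₃)–O(H)CH₃⁺ loses R'OH: pKₐ(R'OH₂⁺) ≈ -2.4
PhCH(CH₃)–N(CH₃)₃⁺ loses NR'₃: pKₐ(R'₃NH⁺) ≈ 10.7

PhCH(CH₃)–N₂⁺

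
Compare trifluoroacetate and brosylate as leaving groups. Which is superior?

brosylate is the better leaving group.
pKₐ(p-BrC₆H₄SO₃H) ≈ -2.8 versus pKₐ(CF₃COOH) ≈ 0.2: brosylate is the much weaker base.
Arenesulfonate with a p-bromo substituent.

brosylate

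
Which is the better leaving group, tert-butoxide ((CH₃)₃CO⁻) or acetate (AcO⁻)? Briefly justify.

acetate (AcO⁻) is the better leaving group.
pKₐ(CH₃COOH) ≈ 4.8 versus pKₐ(t-BuOH) ≈ 18: acetate (AcO⁻) is the much weaker base.
Resonance-stabilised but still a weak base.

acetate (AcO⁻)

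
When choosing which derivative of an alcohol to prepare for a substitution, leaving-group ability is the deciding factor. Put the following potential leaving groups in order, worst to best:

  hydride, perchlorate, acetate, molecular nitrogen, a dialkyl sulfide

hydride < acetate < a dialkyl sulfide < perchlorate < molecular nitrogen

The more stable X⁻ (or X) is on its own — i.e. the weaker a base it is — the better a leaving group it makes.
molecular nitrogen: no meaningful conjugate acid; N₂ departs as an exceptionally stable neutral molecule
perchlorate: pKₐ(HClO₄) ≈ -10
a dialkyl sulfide: pKₐ(R'₂SH⁺) ≈ -7
acetate: pKₐ(CH₃COOH) ≈ 4.8
hydride: pKₐ(H₂) ≈ 36
Listed from poorest to best leaving group as asked.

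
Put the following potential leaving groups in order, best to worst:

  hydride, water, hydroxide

Leaving-group ability tracks the stability of the departed species; conjugate-acid pKₐ is the usual yardstick (lower pKₐ → better LG).
water: pKₐ(H₃O⁺) ≈ -1.7 — neutral; leaves from a protonated alcohol (R–OH₂⁺)
hydroxide: pKₐ(H₂O) ≈ 15.7 — strong base; essentially never leaves without prior activation
hydride: pKₐ(H₂) ≈ 36 — extremely strong base; leaves only in special hydride-transfer contexts

water > hydroxide > hydride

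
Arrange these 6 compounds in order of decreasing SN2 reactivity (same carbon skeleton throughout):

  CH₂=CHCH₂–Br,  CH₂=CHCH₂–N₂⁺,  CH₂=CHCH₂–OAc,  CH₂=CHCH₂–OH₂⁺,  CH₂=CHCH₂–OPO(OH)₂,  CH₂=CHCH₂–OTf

CH₂=CHCH₂–N₂⁺ > CH₂=CHCH₂–OTf > CH₂=CHCH₂–Br > CH₂=CHCH₂–OH₂⁺ > CH₂=CHCH₂–OPO(OH)₂ > CH₂=CHCH₂–OAc

Same R in every case — rank the leaving groups.
A good leaving group is a weak base: the lower the pKₐ of its conjugate acid, the more readily it departs.
CH₂=CHCH₂–N₂⁺ loses N₂: no meaningful conjugate acid; N₂ departs as an exceptionally stable neutral molecule
CH₂=CHCH₂–OTf loses OTf⁻: pKₐ(CF₃SO₃H (triflic acid)) ≈ -14
CH₂=CHCH₂–Br loses Br⁻: pKₐ(HBr) ≈ -9
CH₂=CHCH₂–OH₂⁺ loses H₂O: pKₐ(H₃O⁺) ≈ -1.7
CH₂=CHCH₂–OPO(OH)₂ loses H₂PO₄⁻: pKₐ(H₃PO₄) ≈ 2.1
CH₂=CHCH₂–OAc loses AcO⁻: pKₐ(CH₃COOH) ≈ 4.8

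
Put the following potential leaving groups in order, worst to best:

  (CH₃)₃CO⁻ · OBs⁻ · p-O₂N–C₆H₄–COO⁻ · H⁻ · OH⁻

OBs⁻: pKₐ(p-BrC₆H₄SO₃H) ≈ -2.8
p-O₂N–C₆H₄–COO⁻: pKₐ(p-nitrobenzoic acid) ≈ 3.4
OH⁻: pKₐ(H₂O) ≈ 15.7 — strong base; essentially never leaves without prior activation
(CH₃)₃CO⁻: pKₐ(t-BuOH) ≈ 18 — bulky, strongly basic alkoxide
H⁻: pKₐ(H₂) ≈ 36 — extremely strong base; leaves only in special hydride-transfer contexts
Reversing gives the worst-to-best order requested.

H⁻ < (CH₃)₃CO⁻ < OH⁻ < p-O₂N–C₆H₄–COO⁻ < OBs⁻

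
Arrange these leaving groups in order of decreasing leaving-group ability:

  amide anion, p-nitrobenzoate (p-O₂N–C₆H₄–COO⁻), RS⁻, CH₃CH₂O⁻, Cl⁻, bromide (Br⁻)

The more stable X⁻ (or X) is on its own — i.e. the weaker a base it is — the better a leaving group it makes.
bromide (Br⁻): pKₐ(HBr) ≈ -9
Cl⁻: pKₐ(HCl) ≈ -7
p-nitrobenzoate (p-O₂N–C₆H₄–COO⁻): pKₐ(p-nitrobenzoic acid) ≈ 3.4
RS⁻: pKₐ(RSH (a thiol)) ≈ 10.5
CH₃CH₂O⁻: pKₐ(CH₃CH₂OH) ≈ 16
amide anion: pKₐ(NH₃) ≈ 38

bromide (Br⁻) > Cl⁻ > p-nitrobenzoate (p-O₂N–C₆H₄–COO⁻) > RS⁻ > CH₃CH₂O⁻ > amide anion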